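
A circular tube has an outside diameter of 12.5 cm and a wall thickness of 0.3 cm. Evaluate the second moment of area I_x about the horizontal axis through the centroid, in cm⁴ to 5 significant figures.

I_x ≈ 214.05 cm⁴

Decompose the section into non-overlapping parts with the origin at the bottom-left of its bounding rectangle.
Outer circle: ⌀12.5, A = 122.7185 cm², y = 6.25 cm, Ī = 1198.422 cm⁴.
Bore (subtracted): ⌀11.9, A = 111.2202 cm², y = 6.25 cm, Ī = 984.3686 cm⁴.
By symmetry the centroid is at mid-height, ȳ = 6.25 cm.
All pieces are centred on the horizontal axis through the centroid, so I = ΣĪ (holes subtracted) = 214.0539 cm⁴.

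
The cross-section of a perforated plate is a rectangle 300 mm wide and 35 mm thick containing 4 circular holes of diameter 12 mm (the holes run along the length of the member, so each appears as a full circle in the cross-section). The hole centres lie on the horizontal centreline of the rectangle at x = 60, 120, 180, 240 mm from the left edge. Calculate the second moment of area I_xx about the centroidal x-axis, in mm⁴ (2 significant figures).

Split into non-overlapping primitives; take the origin at the lower-left of the bounding box.
Plate: 300 × 35, A = 10 500 mm², y = 17.5 mm, Ī = 1 071 875 mm⁴.
Hole 1 (subtracted): ⌀12, A = 113.1 mm², y = 17.5 mm, Ī = 1 018 mm⁴.
Hole 2 (subtracted): ⌀12, A = 113.1 mm², y = 17.5 mm, Ī = 1 018 mm⁴.
Hole 3 (subtracted): ⌀12, A = 113.1 mm², y = 17.5 mm, Ī = 1 018 mm⁴.
Hole 4 (subtracted): ⌀12, A = 113.1 mm², y = 17.5 mm, Ī = 1 018 mm⁴.
By symmetry the centroid is at mid-height, ȳ = 17.5 mm.
All pieces are centred on the centroidal x-axis, so I = ΣĪ (holes subtracted) = 1 067 803 mm⁴.

I_xx ≈ 1.1 × 10⁶ mm⁴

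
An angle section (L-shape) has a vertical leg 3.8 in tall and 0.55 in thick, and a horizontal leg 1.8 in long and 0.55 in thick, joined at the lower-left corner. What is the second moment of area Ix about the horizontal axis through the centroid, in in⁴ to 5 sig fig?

Split into non-overlapping primitives; take the origin at the lower-left of the bounding box.
Vertical leg: 0.55 × 3.8, A = 2.09 in², y = 1.9 in, Ī = 2.514967 in⁴.
Horizontal leg (remainder): 1.25 × 0.55, A = 0.6875 in², y = 0.275 in, Ī = 0.01733073 in⁴.
Centroid: ȳ = ΣA·y / ΣA = 1.497772 in.
Transfer each piece to the horizontal axis through the centroid using Ī + A·d² with d = y − 1.497772:
  vertical leg: d = 0.4022277 in → contributes +2.853102 in⁴
  horizontal leg (remainder): d = -1.222772 in → contributes +1.045262 in⁴
Total I = 3.898363 in⁴.

Ix ≈ 3.8984 in⁴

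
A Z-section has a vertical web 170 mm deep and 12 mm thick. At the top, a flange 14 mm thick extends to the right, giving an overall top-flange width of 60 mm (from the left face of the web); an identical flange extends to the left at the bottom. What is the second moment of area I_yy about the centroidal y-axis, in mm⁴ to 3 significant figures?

Decompose the section into non-overlapping parts with the origin at the bottom-left of its bounding rectangle.
Web: 12 × 170, A = 2 040 mm², x = 54 mm, Ī = 24 480 mm⁴.
Top flange (beyond web): 48 × 14, A = 672 mm², x = 84 mm, Ī = 129 024 mm⁴.
Bottom flange (beyond web): 48 × 14, A = 672 mm², x = 24 mm, Ī = 129 024 mm⁴.
Centroid: x̄ = ΣA·x / ΣA = 54 mm.
Transfer each piece to the centroidal y-axis using Ī + A·d² with d = x − 54:
  web: d = 0 mm → contributes +24 480 mm⁴
  top flange (beyond web): d = 30 mm → contributes +733 824 mm⁴
  bottom flange (beyond web): d = -30 mm → contributes +733 824 mm⁴
Total I = 1 492 128 mm⁴.

I_yy ≈ 1.49 × 10⁶ mm⁴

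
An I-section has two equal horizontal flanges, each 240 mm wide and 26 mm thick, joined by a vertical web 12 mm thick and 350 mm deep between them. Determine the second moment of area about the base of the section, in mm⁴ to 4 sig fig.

Break the section into simple shapes (no overlaps), measuring from the bottom-left corner of the bounding box.
Bottom flange: 240 × 26, A = 6 240 mm², y = 13 mm, Ī = 351 520 mm⁴.
Web: 12 × 350, A = 4 200 mm², y = 201 mm, Ī = 42 875 000 mm⁴.
Top flange: 240 × 26, A = 6 240 mm², y = 389 mm, Ī = 351 520 mm⁴.
Transfer each piece to the bottom edge using Ī + A·d² with d = y − 0:
  bottom flange: d = 13 mm → contributes +1 406 080 mm⁴
  web: d = 201 mm → contributes +212 559 200 mm⁴
  top flange: d = 389 mm → contributes +944 594 560 mm⁴
Total I = 1 158 559 840 mm⁴.

I_base ≈ 1.159 × 10⁹ mm⁴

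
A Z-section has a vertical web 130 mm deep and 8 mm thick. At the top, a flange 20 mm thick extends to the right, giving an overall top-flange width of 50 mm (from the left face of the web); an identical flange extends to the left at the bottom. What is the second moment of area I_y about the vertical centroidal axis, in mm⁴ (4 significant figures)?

Break the section into simple shapes (no overlaps), measuring from the bottom-left corner of the bounding box.
Web: 8 × 130, A = 1 040 mm², x = 46 mm, Ī = 5546.67 mm⁴.
Top flange (beyond web): 42 × 20, A = 840 mm², x = 71 mm, Ī = 123 480 mm⁴.
Bottom flange (beyond web): 42 × 20, A = 840 mm², x = 21 mm, Ī = 123 480 mm⁴.
Centroid: x̄ = ΣA·x / ΣA = 46 mm.
Transfer each piece to the vertical centroidal axis using Ī + A·d² with d = x − 46:
  web: d = 0 mm → contributes +5546.67 mm⁴
  top flange (beyond web): d = 25 mm → contributes +648 480 mm⁴
  bottom flange (beyond web): d = -25 mm → contributes +648 480 mm⁴
Total I = 1 302 507 mm⁴.

I_y ≈ 1.303 × 10⁶ mm⁴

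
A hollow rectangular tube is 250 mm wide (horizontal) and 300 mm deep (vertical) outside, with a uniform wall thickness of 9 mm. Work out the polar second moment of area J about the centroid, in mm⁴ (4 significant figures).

J ≈ 2.261 × 10⁸ mm⁴

Break the section into simple shapes (no overlaps), measuring from the bottom-left corner of the bounding box.
Outer rectangle: 250 × 300, A = 75 000 mm², y = 150 mm, Ī = 562 500 000 mm⁴.
Inner void (subtracted): 232 × 282, A = 65 424 mm², y = 150 mm, Ī = 433 564 848 mm⁴.
By symmetry the centroid is at mid-height, ȳ = 150 mm.
All pieces are centred on the centroidal x-axis, so I = ΣĪ (holes subtracted) = 128 935 152 mm⁴.
Repeating about the centroidal y-axis gives I_y = 97 176 552 mm⁴.
Polar second moment: J = I_x + I_y = 226 111 704 mm⁴.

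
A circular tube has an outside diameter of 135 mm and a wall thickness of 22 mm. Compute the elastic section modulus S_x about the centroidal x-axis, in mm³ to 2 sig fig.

S_x ≈ 1.9 × 10⁵ mm³

Treat the section as a set of non-overlapping primitives; coordinates are from the bounding-box lower-left.
Outer circle: ⌀135, A = 14 314 mm², y = 67.5 mm, Ī = 16 304 406 mm⁴.
Bore (subtracted): ⌀91, A = 6 504 mm², y = 67.5 mm, Ī = 3 366 166 mm⁴.
By symmetry the centroid is at mid-height, ȳ = 67.5 mm.
All pieces are centred on the centroidal x-axis, so I = ΣĪ (holes subtracted) = 12 938 240 mm⁴.
Extreme fibre distance c = 67.5 mm; S = I/c = 191 678 mm³.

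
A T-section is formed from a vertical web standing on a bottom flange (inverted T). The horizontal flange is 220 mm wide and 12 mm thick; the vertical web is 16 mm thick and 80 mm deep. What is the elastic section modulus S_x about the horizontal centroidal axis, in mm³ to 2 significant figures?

Split into non-overlapping primitives; take the origin at the lower-left of the bounding box.
Flange: 220 × 12, A = 2 640 mm², y = 6 mm, Ī = 31 680 mm⁴.
Web: 16 × 80, A = 1 280 mm², y = 52 mm, Ī = 682 667 mm⁴.
Centroid: ȳ = ΣA·y / ΣA = 21.02 mm.
Transfer each piece to the horizontal centroidal axis using Ī + A·d² with d = y − 21.02:
  flange: d = -15.02 mm → contributes +627 297 mm⁴
  web: d = 30.98 mm → contributes +1 911 128 mm⁴
Total I = 2 538 425 mm⁴.
Extreme fibre distance c = 70.98 mm; S = I/c = 35 763 mm³.

S_x ≈ 3.6 × 10⁴ mm³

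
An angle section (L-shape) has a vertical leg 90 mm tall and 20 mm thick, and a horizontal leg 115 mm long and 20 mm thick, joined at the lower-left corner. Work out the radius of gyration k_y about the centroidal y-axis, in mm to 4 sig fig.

Decompose the section into non-overlapping parts with the origin at the bottom-left of its bounding rectangle.
Vertical leg: 20 × 90, A = 1 800 mm², x = 10 mm, Ī = 60 000 mm⁴.
Horizontal leg (remainder): 95 × 20, A = 1 900 mm², x = 67.5 mm, Ī = 1 428 958 mm⁴.
Centroid: x̄ = ΣA·x / ΣA = 39.527 mm.
Transfer each piece to the centroidal y-axis using Ī + A·d² with d = x − 39.527:
  vertical leg: d = -29.527 mm → contributes +1 629 322 mm⁴
  horizontal leg (remainder): d = 27.973 mm → contributes +2 915 684 mm⁴
Total I = 4 545 006 mm⁴.
Radius of gyration: k = √(I/A) = √(4 545 006 / 3 700) = 35.0483 mm.

k_y ≈ 35.05 mm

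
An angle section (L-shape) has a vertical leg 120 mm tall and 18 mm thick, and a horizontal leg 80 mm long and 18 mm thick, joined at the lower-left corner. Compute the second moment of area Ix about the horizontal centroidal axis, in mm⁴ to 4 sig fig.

Ix ≈ 4.536 × 10⁶ mm⁴

Decompose the section into non-overlapping parts with the origin at the bottom-left of its bounding rectangle.
Vertical leg: 18 × 120, A = 2 160 mm², y = 60 mm, Ī = 2 592 000 mm⁴.
Horizontal leg (remainder): 62 × 18, A = 1 116 mm², y = 9 mm, Ī = 30 132 mm⁴.
Centroid: ȳ = ΣA·y / ΣA = 42.6264 mm.
Transfer each piece to the horizontal centroidal axis using Ī + A·d² with d = y − 42.6264:
  vertical leg: d = 17.3736 mm → contributes +3 243 981 mm⁴
  horizontal leg (remainder): d = -33.6264 mm → contributes +1 292 030 mm⁴
Total I = 4 536 011 mm⁴.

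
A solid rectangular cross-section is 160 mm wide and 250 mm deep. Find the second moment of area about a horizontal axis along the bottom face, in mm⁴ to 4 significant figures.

I_base ≈ 8.333 × 10⁸ mm⁴

The section: 160 × 250, A = 40 000 mm², y = 125 mm, Ī = 208 333 333 mm⁴.
Transfer it to a horizontal axis along the bottom face using Ī + A·d² with d = y − 0:
  the section: d = 125 mm → contributes +833 333 333 mm⁴
Total I = 833 333 333 mm⁴.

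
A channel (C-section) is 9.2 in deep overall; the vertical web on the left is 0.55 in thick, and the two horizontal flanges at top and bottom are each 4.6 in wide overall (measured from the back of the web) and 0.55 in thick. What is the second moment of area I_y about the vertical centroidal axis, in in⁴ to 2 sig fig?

I_y ≈ 19 in⁴

Decompose the section into non-overlapping parts with the origin at the bottom-left of its bounding rectangle.
Web: 0.55 × 9.2, A = 5.06 in², x = 0.275 in, Ī = 0.1276 in⁴.
Top flange (beyond web): 4.05 × 0.55, A = 2.228 in², x = 2.575 in, Ī = 3.045 in⁴.
Bottom flange (beyond web): 4.05 × 0.55, A = 2.228 in², x = 2.575 in, Ī = 3.045 in⁴.
Centroid: x̄ = ΣA·x / ΣA = 1.352 in.
Transfer each piece to the vertical centroidal axis using Ī + A·d² with d = x − 1.352:
  web: d = -1.077 in → contributes +5.995 in⁴
  top flange (beyond web): d = 1.223 in → contributes +6.377 in⁴
  bottom flange (beyond web): d = 1.223 in → contributes +6.377 in⁴
Total I = 18.75 in⁴.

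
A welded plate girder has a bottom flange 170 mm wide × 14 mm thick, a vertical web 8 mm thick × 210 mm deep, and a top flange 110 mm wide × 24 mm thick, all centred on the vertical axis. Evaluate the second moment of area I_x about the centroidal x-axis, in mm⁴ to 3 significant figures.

I_x ≈ 7.21 × 10⁷ mm⁴

Break the section into simple shapes (no overlaps), measuring from the bottom-left corner of the bounding box.
Bottom plate: 170 × 14, A = 2 380 mm², y = 7 mm, Ī = 38 873 mm⁴.
Web plate: 8 × 210, A = 1 680 mm², y = 119 mm, Ī = 6 174 000 mm⁴.
Top plate: 110 × 24, A = 2 640 mm², y = 236 mm, Ī = 126 720 mm⁴.
Centroid: ȳ = ΣA·y / ΣA = 125.32 mm.
Transfer each piece to the centroidal x-axis using Ī + A·d² with d = y − 125.32:
  bottom plate: d = -118.32 mm → contributes +33 355 957 mm⁴
  web plate: d = -6.3164 mm → contributes +6 241 027 mm⁴
  top plate: d = 110.68 mm → contributes +32 468 978 mm⁴
Total I = 72 065 963 mm⁴.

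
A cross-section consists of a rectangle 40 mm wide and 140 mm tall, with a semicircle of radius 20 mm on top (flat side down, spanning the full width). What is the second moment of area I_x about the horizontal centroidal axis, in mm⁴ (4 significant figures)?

I_x ≈ 1.264 × 10⁷ mm⁴

Decompose the section into non-overlapping parts with the origin at the bottom-left of its bounding rectangle.
Rectangular body: 40 × 140, A = 5 600 mm², y = 70 mm, Ī = 9 146 667 mm⁴.
Semicircular cap: semicircle r = 20, A = 628.319 mm², y = 148.488 mm, Ī = 17561.1 mm⁴.
Centroid: ȳ = ΣA·y / ΣA = 77.918 mm.
Transfer each piece to the horizontal centroidal axis using Ī + A·d² with d = y − 77.918:
  rectangular body: d = -7.91797 mm → contributes +9 497 754 mm⁴
  semicircular cap: d = 70.5703 mm → contributes +3 146 692 mm⁴
Total I = 12 644 446 mm⁴.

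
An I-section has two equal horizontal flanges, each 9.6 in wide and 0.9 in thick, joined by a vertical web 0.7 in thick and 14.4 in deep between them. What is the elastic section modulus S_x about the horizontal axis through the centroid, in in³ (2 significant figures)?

Decompose the section into non-overlapping parts with the origin at the bottom-left of its bounding rectangle.
Bottom flange: 9.6 × 0.9, A = 8.64 in², y = 0.45 in, Ī = 0.5832 in⁴.
Web: 0.7 × 14.4, A = 10.08 in², y = 8.1 in, Ī = 174.2 in⁴.
Top flange: 9.6 × 0.9, A = 8.64 in², y = 15.75 in, Ī = 0.5832 in⁴.
By symmetry the centroid is at mid-height, ȳ = 8.1 in.
Transfer each piece to the horizontal axis through the centroid using Ī + A·d² with d = y − 8.1:
  bottom flange: d = -7.65 in → contributes +506.2 in⁴
  web: d = 0 in → contributes +174.2 in⁴
  top flange: d = 7.65 in → contributes +506.2 in⁴
Total I = 1 187 in⁴.
Extreme fibre distance c = 8.1 in; S = I/c = 146.5 in³.

S_x ≈ 150 in³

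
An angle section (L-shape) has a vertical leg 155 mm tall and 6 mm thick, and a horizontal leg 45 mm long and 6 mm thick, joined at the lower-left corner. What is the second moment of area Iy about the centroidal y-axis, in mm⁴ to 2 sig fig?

Break the section into simple shapes (no overlaps), measuring from the bottom-left corner of the bounding box.
Vertical leg: 6 × 155, A = 930 mm², x = 3 mm, Ī = 2 790 mm⁴.
Horizontal leg (remainder): 39 × 6, A = 234 mm², x = 25.5 mm, Ī = 29 660 mm⁴.
Centroid: x̄ = ΣA·x / ΣA = 7.523 mm.
Transfer each piece to the centroidal y-axis using Ī + A·d² with d = x − 7.523:
  vertical leg: d = -4.523 mm → contributes +21 817 mm⁴
  horizontal leg (remainder): d = 17.98 mm → contributes +105 280 mm⁴
Total I = 127 097 mm⁴.

Iy ≈ 1.3 × 10⁵ mm⁴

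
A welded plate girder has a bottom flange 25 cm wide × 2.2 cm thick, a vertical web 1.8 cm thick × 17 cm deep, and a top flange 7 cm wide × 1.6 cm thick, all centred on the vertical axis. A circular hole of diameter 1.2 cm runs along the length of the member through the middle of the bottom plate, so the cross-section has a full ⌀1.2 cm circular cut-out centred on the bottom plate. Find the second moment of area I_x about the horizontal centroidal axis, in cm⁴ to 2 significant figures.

I_x ≈ 4900 cm⁴

Decompose the section into non-overlapping parts with the origin at the bottom-left of its bounding rectangle.
Bottom plate: 25 × 2.2, A = 55 cm², y = 1.1 cm, Ī = 22.18 cm⁴.
Web plate: 1.8 × 17, A = 30.6 cm², y = 10.7 cm, Ī = 737 cm⁴.
Top plate: 7 × 1.6, A = 11.2 cm², y = 20 cm, Ī = 2.389 cm⁴.
Hole (subtracted): ⌀1.2, A = 1.131 cm², y = 1.1 cm, Ī = 0.1018 cm⁴.
Centroid: ȳ = ΣA·y / ΣA = 6.383 cm.
Transfer each piece to the horizontal centroidal axis using Ī + A·d² with d = y − 6.383:
  bottom plate: d = -5.283 cm → contributes +1 557 cm⁴
  web plate: d = 4.317 cm → contributes +1 307 cm⁴
  top plate: d = 13.62 cm → contributes +2 079 cm⁴
  hole: d = -5.283 cm → contributes −31.67 cm⁴
Total I = 4 912 cm⁴.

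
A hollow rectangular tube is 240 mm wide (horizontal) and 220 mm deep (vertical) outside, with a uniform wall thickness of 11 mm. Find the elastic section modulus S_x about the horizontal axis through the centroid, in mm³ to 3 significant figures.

Treat the section as a set of non-overlapping primitives; coordinates are from the bounding-box lower-left.
Outer rectangle: 240 × 220, A = 52 800 mm², y = 110 mm, Ī = 212 960 000 mm⁴.
Inner void (subtracted): 218 × 198, A = 43 164 mm², y = 110 mm, Ī = 141 016 788 mm⁴.
By symmetry the centroid is at mid-height, ȳ = 110 mm.
All pieces are centred on the horizontal axis through the centroid, so I = ΣĪ (holes subtracted) = 71 943 212 mm⁴.
Extreme fibre distance c = 110 mm; S = I/c = 654 029 mm³.

S_x ≈ 6.54 × 10⁵ mm³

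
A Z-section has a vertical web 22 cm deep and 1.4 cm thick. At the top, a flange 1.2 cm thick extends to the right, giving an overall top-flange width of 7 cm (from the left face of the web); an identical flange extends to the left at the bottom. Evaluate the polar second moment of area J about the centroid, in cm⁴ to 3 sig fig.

Treat the section as a set of non-overlapping primitives; coordinates are from the bounding-box lower-left.
Web: 1.4 × 22, A = 30.8 cm², y = 11 cm, Ī = 1242.3 cm⁴.
Top flange (beyond web): 5.6 × 1.2, A = 6.72 cm², y = 21.4 cm, Ī = 0.8064 cm⁴.
Bottom flange (beyond web): 5.6 × 1.2, A = 6.72 cm², y = 0.6 cm, Ī = 0.8064 cm⁴.
Centroid: ȳ = ΣA·y / ΣA = 11 cm.
Transfer each piece to the centroidal x-axis using Ī + A·d² with d = y − 11:
  web: d = 0 cm → contributes +1242.3 cm⁴
  top flange (beyond web): d = 10.4 cm → contributes +727.64 cm⁴
  bottom flange (beyond web): d = -10.4 cm → contributes +727.64 cm⁴
Total I = 2697.5 cm⁴.
For the y-axis: x̄ = 6.3 cm.
Repeating about the centroidal y-axis gives I_y = 204.79 cm⁴.
Polar second moment: J = I_x + I_y = 2902.3 cm⁴.

J ≈ 2900 cm⁴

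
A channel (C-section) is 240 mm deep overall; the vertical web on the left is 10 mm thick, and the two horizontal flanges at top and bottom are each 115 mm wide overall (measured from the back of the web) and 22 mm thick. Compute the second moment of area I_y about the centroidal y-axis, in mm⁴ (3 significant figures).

I_y ≈ 9.49 × 10⁶ mm⁴

Split into non-overlapping primitives; take the origin at the lower-left of the bounding box.
Web: 10 × 240, A = 2 400 mm², x = 5 mm, Ī = 20 000 mm⁴.
Top flange (beyond web): 105 × 22, A = 2 310 mm², x = 62.5 mm, Ī = 2 122 313 mm⁴.
Bottom flange (beyond web): 105 × 22, A = 2 310 mm², x = 62.5 mm, Ī = 2 122 313 mm⁴.
Centroid: x̄ = ΣA·x / ΣA = 42.842 mm.
Transfer each piece to the centroidal y-axis using Ī + A·d² with d = x − 42.842:
  web: d = -37.842 mm → contributes +3 456 819 mm⁴
  top flange (beyond web): d = 19.658 mm → contributes +3 014 993 mm⁴
  bottom flange (beyond web): d = 19.658 mm → contributes +3 014 993 mm⁴
Total I = 9 486 804 mm⁴.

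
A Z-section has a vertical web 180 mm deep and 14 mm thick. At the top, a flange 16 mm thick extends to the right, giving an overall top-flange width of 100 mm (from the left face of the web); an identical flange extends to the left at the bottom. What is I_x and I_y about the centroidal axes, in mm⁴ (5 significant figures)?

Decompose the section into non-overlapping parts with the origin at the bottom-left of its bounding rectangle.
Web: 14 × 180, A = 2 520 mm², y = 90 mm, Ī = 6 804 000 mm⁴.
Top flange (beyond web): 86 × 16, A = 1 376 mm², y = 172 mm, Ī = 29354.67 mm⁴.
Bottom flange (beyond web): 86 × 16, A = 1 376 mm², y = 8 mm, Ī = 29354.67 mm⁴.
Centroid: ȳ = ΣA·y / ΣA = 90 mm.
Transfer each piece to the centroidal x-axis using Ī + A·d² with d = y − 90:
  web: d = 0 mm → contributes +6 804 000 mm⁴
  top flange (beyond web): d = 82 mm → contributes +9 281 579 mm⁴
  bottom flange (beyond web): d = -82 mm → contributes +9 281 579 mm⁴
Total I = 25 367 157 mm⁴.
For the y-axis: x̄ = 93 mm.
Repeating about the centroidal y-axis gives I_y = 8 617 309 mm⁴.

I_x ≈ 2.5367 × 10⁷ mm⁴, I_y ≈ 8.6173 × 10⁶ mm⁴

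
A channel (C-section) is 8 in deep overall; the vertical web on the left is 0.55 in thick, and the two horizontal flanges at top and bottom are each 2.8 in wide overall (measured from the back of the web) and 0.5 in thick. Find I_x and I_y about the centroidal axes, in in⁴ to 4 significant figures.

I_x ≈ 55.15 in⁴, I_y ≈ 3.978 in⁴

Split into non-overlapping primitives; take the origin at the lower-left of the bounding box.
Web: 0.55 × 8, A = 4.4 in², y = 4 in, Ī = 23.4667 in⁴.
Top flange (beyond web): 2.25 × 0.5, A = 1.125 in², y = 7.75 in, Ī = 0.0234375 in⁴.
Bottom flange (beyond web): 2.25 × 0.5, A = 1.125 in², y = 0.25 in, Ī = 0.0234375 in⁴.
By symmetry the centroid is at mid-height, ȳ = 4 in.
Transfer each piece to the centroidal x-axis using Ī + A·d² with d = y − 4:
  web: d = 0 in → contributes +23.4667 in⁴
  top flange (beyond web): d = 3.75 in → contributes +15.8438 in⁴
  bottom flange (beyond web): d = -3.75 in → contributes +15.8438 in⁴
Total I = 55.1542 in⁴.
For the y-axis: x̄ = 0.748684 in.
Repeating about the centroidal y-axis gives I_y = 3.97803 in⁴.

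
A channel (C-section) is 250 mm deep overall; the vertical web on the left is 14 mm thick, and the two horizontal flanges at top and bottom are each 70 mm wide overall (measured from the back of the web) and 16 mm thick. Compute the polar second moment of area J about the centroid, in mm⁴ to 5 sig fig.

Treat the section as a set of non-overlapping primitives; coordinates are from the bounding-box lower-left.
Web: 14 × 250, A = 3 500 mm², y = 125 mm, Ī = 18 229 167 mm⁴.
Top flange (beyond web): 56 × 16, A = 896 mm², y = 242 mm, Ī = 19114.67 mm⁴.
Bottom flange (beyond web): 56 × 16, A = 896 mm², y = 8 mm, Ī = 19114.67 mm⁴.
By symmetry the centroid is at mid-height, ȳ = 125 mm.
Transfer each piece to the centroidal x-axis using Ī + A·d² with d = y − 125:
  web: d = 0 mm → contributes +18 229 167 mm⁴
  top flange (beyond web): d = 117 mm → contributes +12 284 459 mm⁴
  bottom flange (beyond web): d = -117 mm → contributes +12 284 459 mm⁴
Total I = 42 798 084 mm⁴.
For the y-axis: x̄ = 18.85185 mm.
Repeating about the centroidal y-axis gives I_y = 1 977 328 mm⁴.
Polar second moment: J = I_x + I_y = 44 775 412 mm⁴.

J ≈ 4.4775 × 10⁷ mm⁴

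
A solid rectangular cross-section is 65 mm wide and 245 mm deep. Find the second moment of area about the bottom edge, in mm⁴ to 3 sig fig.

I_base ≈ 3.19 × 10⁸ mm⁴

The section: 65 × 245, A = 15 925 mm², y = 122.5 mm, Ī = 79 658 177 mm⁴.
Transfer it to the base of the section using Ī + A·d² with d = y − 0:
  the section: d = 122.5 mm → contributes +318 632 708 mm⁴
Total I = 318 632 708 mm⁴.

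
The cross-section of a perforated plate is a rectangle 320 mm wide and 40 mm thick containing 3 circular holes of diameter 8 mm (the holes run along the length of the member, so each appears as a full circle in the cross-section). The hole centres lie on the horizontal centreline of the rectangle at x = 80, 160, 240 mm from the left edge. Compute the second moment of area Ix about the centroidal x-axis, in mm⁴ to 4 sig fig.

Break the section into simple shapes (no overlaps), measuring from the bottom-left corner of the bounding box.
Plate: 320 × 40, A = 12 800 mm², y = 20 mm, Ī = 1 706 667 mm⁴.
Hole 1 (subtracted): ⌀8, A = 50.2655 mm², y = 20 mm, Ī = 201.062 mm⁴.
Hole 2 (subtracted): ⌀8, A = 50.2655 mm², y = 20 mm, Ī = 201.062 mm⁴.
Hole 3 (subtracted): ⌀8, A = 50.2655 mm², y = 20 mm, Ī = 201.062 mm⁴.
By symmetry the centroid is at mid-height, ȳ = 20 mm.
All pieces are centred on the centroidal x-axis, so I = ΣĪ (holes subtracted) = 1 706 063 mm⁴.

Ix ≈ 1.706 × 10⁶ mm⁴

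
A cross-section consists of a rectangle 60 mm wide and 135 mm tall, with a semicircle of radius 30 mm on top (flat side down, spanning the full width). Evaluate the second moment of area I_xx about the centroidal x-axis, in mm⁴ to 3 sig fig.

I_xx ≈ 2.01 × 10⁷ mm⁴

Decompose the section into non-overlapping parts with the origin at the bottom-left of its bounding rectangle.
Rectangular body: 60 × 135, A = 8 100 mm², y = 67.5 mm, Ī = 12 301 875 mm⁴.
Semicircular cap: semicircle r = 30, A = 1413.7 mm², y = 147.73 mm, Ī = 88 903 mm⁴.
Centroid: ȳ = ΣA·y / ΣA = 79.422 mm.
Transfer each piece to the centroidal x-axis using Ī + A·d² with d = y − 79.422:
  rectangular body: d = -11.922 mm → contributes +13 453 229 mm⁴
  semicircular cap: d = 68.31 mm → contributes +6 685 676 mm⁴
Total I = 20 138 905 mm⁴.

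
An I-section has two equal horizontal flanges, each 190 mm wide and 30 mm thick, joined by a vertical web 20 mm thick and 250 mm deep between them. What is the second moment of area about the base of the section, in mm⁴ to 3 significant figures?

I_base ≈ 6.44 × 10⁸ mm⁴

Treat the section as a set of non-overlapping primitives; coordinates are from the bounding-box lower-left.
Bottom flange: 190 × 30, A = 5 700 mm², y = 15 mm, Ī = 427 500 mm⁴.
Web: 20 × 250, A = 5 000 mm², y = 155 mm, Ī = 26 041 667 mm⁴.
Top flange: 190 × 30, A = 5 700 mm², y = 295 mm, Ī = 427 500 mm⁴.
Transfer each piece to a horizontal axis along the bottom face using Ī + A·d² with d = y − 0:
  bottom flange: d = 15 mm → contributes +1 710 000 mm⁴
  web: d = 155 mm → contributes +146 166 667 mm⁴
  top flange: d = 295 mm → contributes +496 470 000 mm⁴
Total I = 644 346 667 mm⁴.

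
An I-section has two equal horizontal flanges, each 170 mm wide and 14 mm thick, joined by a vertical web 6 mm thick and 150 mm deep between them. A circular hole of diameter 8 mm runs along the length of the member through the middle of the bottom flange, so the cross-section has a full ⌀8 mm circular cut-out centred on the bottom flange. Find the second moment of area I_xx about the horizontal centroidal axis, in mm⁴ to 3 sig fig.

I_xx ≈ 3.34 × 10⁷ mm⁴

Split into non-overlapping primitives; take the origin at the lower-left of the bounding box.
Bottom flange: 170 × 14, A = 2 380 mm², y = 7 mm, Ī = 38 873 mm⁴.
Web: 6 × 150, A = 900 mm², y = 89 mm, Ī = 1 687 500 mm⁴.
Top flange: 170 × 14, A = 2 380 mm², y = 171 mm, Ī = 38 873 mm⁴.
Hole (subtracted): ⌀8, A = 50.265 mm², y = 7 mm, Ī = 201.06 mm⁴.
Centroid: ȳ = ΣA·y / ΣA = 89.735 mm.
Transfer each piece to the horizontal centroidal axis using Ī + A·d² with d = y − 89.735:
  bottom flange: d = -82.735 mm → contributes +16 330 067 mm⁴
  web: d = -0.73475 mm → contributes +1 687 986 mm⁴
  top flange: d = 81.265 mm → contributes +15 756 489 mm⁴
  hole: d = -82.735 mm → contributes −344 270 mm⁴
Total I = 33 430 272 mm⁴.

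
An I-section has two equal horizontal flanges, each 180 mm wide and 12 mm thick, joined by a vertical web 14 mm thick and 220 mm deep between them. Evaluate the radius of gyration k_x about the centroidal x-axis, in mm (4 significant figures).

k_x ≈ 97.68 mm

Split into non-overlapping primitives; take the origin at the lower-left of the bounding box.
Bottom flange: 180 × 12, A = 2 160 mm², y = 6 mm, Ī = 25 920 mm⁴.
Web: 14 × 220, A = 3 080 mm², y = 122 mm, Ī = 12 422 667 mm⁴.
Top flange: 180 × 12, A = 2 160 mm², y = 238 mm, Ī = 25 920 mm⁴.
By symmetry the centroid is at mid-height, ȳ = 122 mm.
Transfer each piece to the centroidal x-axis using Ī + A·d² with d = y − 122:
  bottom flange: d = -116 mm → contributes +29 090 880 mm⁴
  web: d = 0 mm → contributes +12 422 667 mm⁴
  top flange: d = 116 mm → contributes +29 090 880 mm⁴
Total I = 70 604 427 mm⁴.
Radius of gyration: k = √(I/A) = √(70 604 427 / 7 400) = 97.6788 mm.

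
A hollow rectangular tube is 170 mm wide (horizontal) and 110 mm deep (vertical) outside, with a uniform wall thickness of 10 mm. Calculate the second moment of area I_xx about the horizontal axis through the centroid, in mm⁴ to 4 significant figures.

Break the section into simple shapes (no overlaps), measuring from the bottom-left corner of the bounding box.
Outer rectangle: 170 × 110, A = 18 700 mm², y = 55 mm, Ī = 18 855 833 mm⁴.
Inner void (subtracted): 150 × 90, A = 13 500 mm², y = 55 mm, Ī = 9 112 500 mm⁴.
By symmetry the centroid is at mid-height, ȳ = 55 mm.
All pieces are centred on the horizontal axis through the centroid, so I = ΣĪ (holes subtracted) = 9 743 333 mm⁴.

I_xx ≈ 9.743 × 10⁶ mm⁴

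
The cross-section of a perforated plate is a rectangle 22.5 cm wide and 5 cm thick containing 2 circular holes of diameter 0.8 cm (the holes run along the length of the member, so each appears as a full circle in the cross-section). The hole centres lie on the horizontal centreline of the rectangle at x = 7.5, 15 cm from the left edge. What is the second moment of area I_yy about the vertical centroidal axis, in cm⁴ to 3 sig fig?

I_yy ≈ 4730 cm⁴

Split into non-overlapping primitives; take the origin at the lower-left of the bounding box.
Plate: 22.5 × 5, A = 112.5 cm², x = 11.25 cm, Ī = 4746.1 cm⁴.
Hole 1 (subtracted): ⌀0.8, A = 0.50265 cm², x = 7.5 cm, Ī = 0.020106 cm⁴.
Hole 2 (subtracted): ⌀0.8, A = 0.50265 cm², x = 15 cm, Ī = 0.020106 cm⁴.
By symmetry the centroid is at mid-width, x̄ = 11.25 cm.
Transfer each piece to the vertical centroidal axis using Ī + A·d² with d = x − 11.25:
  plate: d = 0 cm → contributes +4746.1 cm⁴
  hole 1: d = -3.75 cm → contributes −7.0887 cm⁴
  hole 2: d = 3.75 cm → contributes −7.0887 cm⁴
Total I = 4731.9 cm⁴.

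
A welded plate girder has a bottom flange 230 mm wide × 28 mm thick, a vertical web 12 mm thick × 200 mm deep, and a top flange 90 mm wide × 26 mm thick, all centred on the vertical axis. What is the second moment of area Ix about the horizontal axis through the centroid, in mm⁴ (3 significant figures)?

Split into non-overlapping primitives; take the origin at the lower-left of the bounding box.
Bottom plate: 230 × 28, A = 6 440 mm², y = 14 mm, Ī = 420 747 mm⁴.
Web plate: 12 × 200, A = 2 400 mm², y = 128 mm, Ī = 8 000 000 mm⁴.
Top plate: 90 × 26, A = 2 340 mm², y = 241 mm, Ī = 131 820 mm⁴.
Centroid: ȳ = ΣA·y / ΣA = 85.984 mm.
Transfer each piece to the horizontal axis through the centroid using Ī + A·d² with d = y − 85.984:
  bottom plate: d = -71.984 mm → contributes +33 790 778 mm⁴
  web plate: d = 42.016 mm → contributes +12 236 846 mm⁴
  top plate: d = 155.02 mm → contributes +56 362 000 mm⁴
Total I = 102 389 624 mm⁴.

Ix ≈ 1.02 × 10⁸ mm⁴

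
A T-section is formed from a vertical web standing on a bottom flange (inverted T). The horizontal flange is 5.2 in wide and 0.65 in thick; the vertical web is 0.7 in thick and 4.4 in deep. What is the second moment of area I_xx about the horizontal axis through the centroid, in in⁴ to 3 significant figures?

I_xx ≈ 15.4 in⁴

Treat the section as a set of non-overlapping primitives; coordinates are from the bounding-box lower-left.
Flange: 5.2 × 0.65, A = 3.38 in², y = 0.325 in, Ī = 0.119 in⁴.
Web: 0.7 × 4.4, A = 3.08 in², y = 2.85 in, Ī = 4.9691 in⁴.
Centroid: ȳ = ΣA·y / ΣA = 1.5289 in.
Transfer each piece to the horizontal axis through the centroid using Ī + A·d² with d = y − 1.5289:
  flange: d = -1.2039 in → contributes +5.0176 in⁴
  web: d = 1.3211 in → contributes +10.345 in⁴
Total I = 15.362 in⁴.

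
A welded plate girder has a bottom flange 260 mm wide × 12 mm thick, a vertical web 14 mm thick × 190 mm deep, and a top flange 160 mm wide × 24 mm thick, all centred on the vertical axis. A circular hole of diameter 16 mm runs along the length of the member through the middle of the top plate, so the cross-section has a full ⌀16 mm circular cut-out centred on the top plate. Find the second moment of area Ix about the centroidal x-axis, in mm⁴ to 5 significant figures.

Decompose the section into non-overlapping parts with the origin at the bottom-left of its bounding rectangle.
Bottom plate: 260 × 12, A = 3 120 mm², y = 6 mm, Ī = 37 440 mm⁴.
Web plate: 14 × 190, A = 2 660 mm², y = 107 mm, Ī = 8 002 167 mm⁴.
Top plate: 160 × 24, A = 3 840 mm², y = 214 mm, Ī = 184 320 mm⁴.
Hole (subtracted): ⌀16, A = 201.0619 mm², y = 214 mm, Ī = 3216.991 mm⁴.
Centroid: ȳ = ΣA·y / ΣA = 114.8827 mm.
Transfer each piece to the centroidal x-axis using Ī + A·d² with d = y − 114.8827:
  bottom plate: d = -108.8827 mm → contributes +37 026 399 mm⁴
  web plate: d = -7.882669 mm → contributes +8 167 450 mm⁴
  top plate: d = 99.11733 mm → contributes +37 909 422 mm⁴
  hole: d = 99.11733 mm → contributes −1 978 499 mm⁴
Total I = 81 124 772 mm⁴.

Ix ≈ 8.1125 × 10⁷ mm⁴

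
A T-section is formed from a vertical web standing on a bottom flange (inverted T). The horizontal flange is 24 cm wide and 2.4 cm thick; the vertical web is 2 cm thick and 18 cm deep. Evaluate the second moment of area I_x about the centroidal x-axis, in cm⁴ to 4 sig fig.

Treat the section as a set of non-overlapping primitives; coordinates are from the bounding-box lower-left.
Flange: 24 × 2.4, A = 57.6 cm², y = 1.2 cm, Ī = 27.648 cm⁴.
Web: 2 × 18, A = 36 cm², y = 11.4 cm, Ī = 972 cm⁴.
Centroid: ȳ = ΣA·y / ΣA = 5.12308 cm.
Transfer each piece to the centroidal x-axis using Ī + A·d² with d = y − 5.12308:
  flange: d = -3.92308 cm → contributes +914.143 cm⁴
  web: d = 6.27692 cm → contributes +2390.39 cm⁴
Total I = 3304.53 cm⁴.

I_x ≈ 3305 cm⁴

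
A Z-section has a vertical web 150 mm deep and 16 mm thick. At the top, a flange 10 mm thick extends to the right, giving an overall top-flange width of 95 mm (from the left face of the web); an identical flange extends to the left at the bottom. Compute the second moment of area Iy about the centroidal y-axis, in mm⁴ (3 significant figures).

Iy ≈ 4.44 × 10⁶ mm⁴

Treat the section as a set of non-overlapping primitives; coordinates are from the bounding-box lower-left.
Web: 16 × 150, A = 2 400 mm², x = 87 mm, Ī = 51 200 mm⁴.
Top flange (beyond web): 79 × 10, A = 790 mm², x = 134.5 mm, Ī = 410 866 mm⁴.
Bottom flange (beyond web): 79 × 10, A = 790 mm², x = 39.5 mm, Ī = 410 866 mm⁴.
Centroid: x̄ = ΣA·x / ΣA = 87 mm.
Transfer each piece to the centroidal y-axis using Ī + A·d² with d = x − 87:
  web: d = 0 mm → contributes +51 200 mm⁴
  top flange (beyond web): d = 47.5 mm → contributes +2 193 303 mm⁴
  bottom flange (beyond web): d = -47.5 mm → contributes +2 193 303 mm⁴
Total I = 4 437 807 mm⁴.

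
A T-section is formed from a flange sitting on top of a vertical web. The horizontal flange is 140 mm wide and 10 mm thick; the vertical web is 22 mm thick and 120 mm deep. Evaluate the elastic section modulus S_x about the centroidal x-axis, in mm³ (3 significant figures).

S_x ≈ 8.54 × 10⁴ mm³

Split into non-overlapping primitives; take the origin at the lower-left of the bounding box.
Flange: 140 × 10, A = 1 400 mm², y = 125 mm, Ī = 11 667 mm⁴.
Web: 22 × 120, A = 2 640 mm², y = 60 mm, Ī = 3 168 000 mm⁴.
Centroid: ȳ = ΣA·y / ΣA = 82.525 mm.
Transfer each piece to the centroidal x-axis using Ī + A·d² with d = y − 82.525:
  flange: d = 42.475 mm → contributes +2 537 472 mm⁴
  web: d = -22.525 mm → contributes +4 507 442 mm⁴
Total I = 7 044 914 mm⁴.
Extreme fibre distance c = 82.525 mm; S = I/c = 85 367 mm³.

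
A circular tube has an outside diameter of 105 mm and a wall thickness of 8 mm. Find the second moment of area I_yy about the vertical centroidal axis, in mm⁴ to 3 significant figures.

Break the section into simple shapes (no overlaps), measuring from the bottom-left corner of the bounding box.
Outer circle: ⌀105, A = 8 659 mm², x = 52.5 mm, Ī = 5 966 602 mm⁴.
Bore (subtracted): ⌀89, A = 6221.1 mm², x = 52.5 mm, Ī = 3 079 853 mm⁴.
By symmetry the centroid is at mid-width, x̄ = 52.5 mm.
All pieces are centred on the vertical centroidal axis, so I = ΣĪ (holes subtracted) = 2 886 750 mm⁴.

I_yy ≈ 2.89 × 10⁶ mm⁴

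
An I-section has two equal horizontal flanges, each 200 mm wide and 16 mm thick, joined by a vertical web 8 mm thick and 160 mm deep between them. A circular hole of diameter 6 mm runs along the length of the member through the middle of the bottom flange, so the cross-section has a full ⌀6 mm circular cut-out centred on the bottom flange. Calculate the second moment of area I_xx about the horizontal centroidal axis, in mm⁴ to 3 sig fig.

Split into non-overlapping primitives; take the origin at the lower-left of the bounding box.
Bottom flange: 200 × 16, A = 3 200 mm², y = 8 mm, Ī = 68 267 mm⁴.
Web: 8 × 160, A = 1 280 mm², y = 96 mm, Ī = 2 730 667 mm⁴.
Top flange: 200 × 16, A = 3 200 mm², y = 184 mm, Ī = 68 267 mm⁴.
Hole (subtracted): ⌀6, A = 28.274 mm², y = 8 mm, Ī = 63.617 mm⁴.
Centroid: ȳ = ΣA·y / ΣA = 96.325 mm.
Transfer each piece to the horizontal centroidal axis using Ī + A·d² with d = y − 96.325:
  bottom flange: d = -88.325 mm → contributes +25 032 543 mm⁴
  web: d = -0.32517 mm → contributes +2 730 802 mm⁴
  top flange: d = 87.675 mm → contributes +24 666 267 mm⁴
  hole: d = -88.325 mm → contributes −220 641 mm⁴
Total I = 52 208 971 mm⁴.

I_xx ≈ 5.22 × 10⁷ mm⁴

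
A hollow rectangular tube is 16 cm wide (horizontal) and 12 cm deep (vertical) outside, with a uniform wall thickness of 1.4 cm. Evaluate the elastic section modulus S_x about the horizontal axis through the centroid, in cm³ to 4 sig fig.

S_x ≈ 241.2 cm³

Treat the section as a set of non-overlapping primitives; coordinates are from the bounding-box lower-left.
Outer rectangle: 16 × 12, A = 192 cm², y = 6 cm, Ī = 2 304 cm⁴.
Inner void (subtracted): 13.2 × 9.2, A = 121.44 cm², y = 6 cm, Ī = 856.557 cm⁴.
By symmetry the centroid is at mid-height, ȳ = 6 cm.
All pieces are centred on the horizontal axis through the centroid, so I = ΣĪ (holes subtracted) = 1447.44 cm⁴.
Extreme fibre distance c = 6 cm; S = I/c = 241.241 cm³.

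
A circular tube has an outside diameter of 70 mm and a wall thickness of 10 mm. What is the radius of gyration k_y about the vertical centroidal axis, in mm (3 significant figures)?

Treat the section as a set of non-overlapping primitives; coordinates are from the bounding-box lower-left.
Outer circle: ⌀70, A = 3848.5 mm², x = 35 mm, Ī = 1 178 588 mm⁴.
Bore (subtracted): ⌀50, A = 1963.5 mm², x = 35 mm, Ī = 306 796 mm⁴.
By symmetry the centroid is at mid-width, x̄ = 35 mm.
All pieces are centred on the vertical centroidal axis, so I = ΣĪ (holes subtracted) = 871 792 mm⁴.
Radius of gyration: k = √(I/A) = √(871 792 / 1 885) = 21.506 mm.

k_y ≈ 21.5 mm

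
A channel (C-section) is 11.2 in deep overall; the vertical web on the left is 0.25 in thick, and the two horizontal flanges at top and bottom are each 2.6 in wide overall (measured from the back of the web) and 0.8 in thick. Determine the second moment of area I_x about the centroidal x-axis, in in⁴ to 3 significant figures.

Split into non-overlapping primitives; take the origin at the lower-left of the bounding box.
Web: 0.25 × 11.2, A = 2.8 in², y = 5.6 in, Ī = 29.269 in⁴.
Top flange (beyond web): 2.35 × 0.8, A = 1.88 in², y = 10.8 in, Ī = 0.10027 in⁴.
Bottom flange (beyond web): 2.35 × 0.8, A = 1.88 in², y = 0.4 in, Ī = 0.10027 in⁴.
By symmetry the centroid is at mid-height, ȳ = 5.6 in.
Transfer each piece to the centroidal x-axis using Ī + A·d² with d = y − 5.6:
  web: d = 0 in → contributes +29.269 in⁴
  top flange (beyond web): d = 5.2 in → contributes +50.935 in⁴
  bottom flange (beyond web): d = -5.2 in → contributes +50.935 in⁴
Total I = 131.14 in⁴.

I_x ≈ 131 in⁴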